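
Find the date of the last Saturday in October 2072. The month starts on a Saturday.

October 2072 begins on a Saturday, so the first Saturday is October 1.
October 2072 has 31 days. Adding weeks: 1, 8, 15, 22, 29 — the last one ≤ 31 is the 29th.

2072-10-29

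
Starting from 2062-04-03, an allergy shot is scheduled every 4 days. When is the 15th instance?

The 15th occurrence is 14 intervals after the first: 14 × 4 = 56 days after 2062-04-03.
April has 30 days — 27 days to the end of April leaves 29.
29 days into May → 2062-05-29.

2062-05-29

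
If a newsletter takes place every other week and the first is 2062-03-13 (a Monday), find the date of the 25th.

2063-02-12

The 25th occurrence is 24 intervals after the first: 24 × 14 = 336 days after 2062-03-13.
March has 31 days — 18 days to the end of March leaves 318.
April has 30 days (288 left).
May has 31 days (257 left).
June has 30 days (227 left).
July has 31 days (196 left).
August has 31 days (165 left).
September has 30 days (135 left).
October has 31 days (104 left).
November has 30 days (74 left).
December has 31 days (43 left).
January has 31 days (12 left).
12 days into February → 2063-02-12.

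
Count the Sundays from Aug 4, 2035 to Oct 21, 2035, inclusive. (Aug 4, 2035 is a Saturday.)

12

Aug 4, 2035 is a Saturday; the first Sunday on or after it is Aug 5, 2035 (1 day later).
From Aug 5, 2035 to Oct 21, 2035: 26 + 30 + 21 = 77 days (rest of Aug, Sep, Oct).
77 ÷ 7 = 11 full weeks with remainder 0, so 11 more Sundays after the first → 12.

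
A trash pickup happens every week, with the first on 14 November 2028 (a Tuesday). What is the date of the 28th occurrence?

The 28th occurrence is 27 intervals after the first: 27 × 7 = 189 days after 14 November 2028.
November has 30 days — 16 days to the end of November leaves 173.
December has 31 days (142 left).
January has 31 days (111 left).
February has 28 days (83 left).
March has 31 days (52 left).
April has 30 days (22 left).
22 days into May → 22 May 2029.

22 May 2029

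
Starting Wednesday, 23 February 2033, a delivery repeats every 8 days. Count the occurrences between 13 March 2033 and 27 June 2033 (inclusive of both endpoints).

Occurrences land 8·i days after 23 February 2033 for i = 0, 1, 2, …
13 March 2033 is 18 days after the start; 18 ÷ 8 = 2 remainder 2; since the remainder is 2, round up to i = 3. First occurrence in the window: #4 on 19 March 2033 (3×8 = 24 days in).
27 June 2033 is 124 days after the start; 124 ÷ 8 = 15 remainder 4. Last occurrence in the window: #16 on 23 June 2033.
Occurrences #4 through #16: 13 in total.

13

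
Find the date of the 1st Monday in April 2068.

2 April 2068

April 2068 begins on a Sunday, so the first Monday is April 2 (1 day later).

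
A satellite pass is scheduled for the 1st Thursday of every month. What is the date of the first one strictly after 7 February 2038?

4 March 2038

February 2038 starts on a Monday, so its 1st Thursday is 4 February 2038 (3 days in).
That is not after 7 February 2038, so look at March 2038.
March 2038 starts on a Monday, so its 1st Thursday is 4 March 2038 (3 days in).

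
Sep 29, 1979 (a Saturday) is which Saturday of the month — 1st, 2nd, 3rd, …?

5th

Day 29 falls in week ⌈29/7⌉ of the month.
Days 1–7 hold the 1st Saturday, 8–14 the 2nd, 15–21 the 3rd, 22–28 the 4th, 29–31 the 5th.
29 is in the range for the 5th.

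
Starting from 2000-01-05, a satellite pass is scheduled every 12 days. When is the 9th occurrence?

2000-04-10

The 9th occurrence is 8 intervals after the first: 8 × 12 = 96 days after 2000-01-05.
January has 31 days — 26 days to the end of January leaves 70.
February has 29 days (41 left).
March has 31 days (10 left).
10 days into April → 2000-04-10.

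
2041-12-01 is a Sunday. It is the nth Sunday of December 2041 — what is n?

Day 1 falls in week ⌈1/7⌉ of the month.
Days 1–7 hold the 1st Sunday, 8–14 the 2nd, 15–21 the 3rd, 22–28 the 4th, 29–31 the 5th.
1 is in the range for the 1st.

1st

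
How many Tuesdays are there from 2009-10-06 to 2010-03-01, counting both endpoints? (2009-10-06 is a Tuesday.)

21

2009-10-06 is a Tuesday; the first Tuesday on or after it is 2009-10-06.
From 2009-10-06 to 2010-03-01: 25 + 30 + 31 + 31 + 28 + 1 = 146 days (rest of October, November, December, January, February, March).
146 ÷ 7 = 20 full weeks with remainder 6, so 20 more Tuesdays after the first → 21.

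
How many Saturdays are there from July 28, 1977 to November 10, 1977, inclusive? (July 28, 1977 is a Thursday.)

July 28, 1977 is a Thursday; the first Saturday on or after it is July 30, 1977 (2 days later).
From July 30, 1977 to November 10, 1977: 1 + 31 + 30 + 31 + 10 = 103 days (rest of July, August, September, October, November).
103 ÷ 7 = 14 full weeks with remainder 5, so 14 more Saturdays after the first → 15.

15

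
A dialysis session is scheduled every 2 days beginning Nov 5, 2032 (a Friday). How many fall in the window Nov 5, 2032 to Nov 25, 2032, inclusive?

11

Occurrences land 2·i days after Nov 5, 2032 for i = 0, 1, 2, …
The window opens on the start date, so the first occurrence inside is #1 on Nov 5, 2032.
Nov 25, 2032 is 20 days after the start; 20 ÷ 2 = 10 remainder 0. Last occurrence in the window: #11 on Nov 25, 2032.
Occurrences #1 through #11: 11 in total.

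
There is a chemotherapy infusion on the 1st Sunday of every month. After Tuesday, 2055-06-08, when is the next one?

June 2055 starts on a Tuesday, so its 1st Sunday is 2055-06-06 (5 days in).
That is not after 2055-06-08, so look at July 2055.
July 2055 starts on a Thursday, so its 1st Sunday is 2055-07-04 (3 days in).

2055-07-04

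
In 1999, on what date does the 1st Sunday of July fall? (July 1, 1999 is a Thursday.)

July 1999 begins on a Thursday, so the first Sunday is July 4 (3 days later).

1999-07-04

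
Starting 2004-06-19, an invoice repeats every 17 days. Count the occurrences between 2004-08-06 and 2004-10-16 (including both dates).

Occurrences land 17·i days after 2004-06-19 for i = 0, 1, 2, …
2004-08-06 is 48 days after the start; 48 ÷ 17 = 2 remainder 14; since the remainder is 14, round up to i = 3. First occurrence in the window: #4 on 2004-08-09 (3×17 = 51 days in).
2004-10-16 is 119 days after the start; 119 ÷ 17 = 7 remainder 0. Last occurrence in the window: #8 on 2004-10-16.
Occurrences #4 through #8: 5 in total.

5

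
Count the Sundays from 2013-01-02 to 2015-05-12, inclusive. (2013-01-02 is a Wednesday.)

2013-01-02 is a Wednesday; the first Sunday on or after it is 2013-01-06 (4 days later).
From 2013-01-06 to 2015-05-12: 359 + 365 + 132 = 856 days (rest of 2013, 2014, to 2015-05-12 in 2015).
856 ÷ 7 = 122 full weeks with remainder 2, so 122 more Sundays after the first → 123.

123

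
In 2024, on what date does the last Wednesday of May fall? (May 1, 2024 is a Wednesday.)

May 2024 begins on a Wednesday, so the first Wednesday is May 1.
May 2024 has 31 days. Adding weeks: 1, 8, 15, 22, 29 — the last one ≤ 31 is the 29th.

2024-05-29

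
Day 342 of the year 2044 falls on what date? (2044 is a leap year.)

Jan has 31 days (342 − 31 = 311 remain).
Feb has 29 days (311 − 29 = 282 remain).
Mar has 31 days (282 − 31 = 251 remain).
Apr has 30 days (251 − 30 = 221 remain).
May has 31 days (221 − 31 = 190 remain).
Jun has 30 days (190 − 30 = 160 remain).
Jul has 31 days (160 − 31 = 129 remain).
Aug has 31 days (129 − 31 = 98 remain).
Sep has 30 days (98 − 30 = 68 remain).
Oct has 31 days (68 − 31 = 37 remain).
Nov has 30 days (37 − 30 = 7 remain).
7 into Dec → Dec 7.

Dec 7, 2044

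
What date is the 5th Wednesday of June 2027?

June 30, 2027

The first Wednesday of June 2027 is June 2.
The 5th Wednesday is 4 weeks later: 2 + 28 = 30.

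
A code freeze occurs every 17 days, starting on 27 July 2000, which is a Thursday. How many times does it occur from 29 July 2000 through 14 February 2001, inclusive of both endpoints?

11

Occurrences land 17·i days after 27 July 2000 for i = 0, 1, 2, …
29 July 2000 is 2 days after the start; 2 ÷ 17 = 0 remainder 2; since the remainder is 2, round up to i = 1. First occurrence in the window: #2 on 13 August 2000 (1×17 = 17 days in).
14 February 2001 is 202 days after the start; 202 ÷ 17 = 11 remainder 15. Last occurrence in the window: #12 on 30 January 2001.
Occurrences #2 through #12: 11 in total.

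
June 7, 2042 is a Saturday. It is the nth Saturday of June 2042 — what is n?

1st

Day 7 falls in week ⌈7/7⌉ of the month.
Days 1–7 hold the 1st Saturday, 8–14 the 2nd, 15–21 the 3rd, 22–28 the 4th, 29–31 the 5th.
7 is in the range for the 1st.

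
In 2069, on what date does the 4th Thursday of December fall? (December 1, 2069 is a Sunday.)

December 2069 begins on a Sunday, so the first Thursday is December 5 (4 days later).
The 4th Thursday is 3 weeks later: 5 + 21 = 26.

2069-12-26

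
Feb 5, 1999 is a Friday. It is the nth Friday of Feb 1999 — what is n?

Day 5 falls in week ⌈5/7⌉ of the month.
Days 1–7 hold the 1st Friday, 8–14 the 2nd, 15–21 the 3rd, 22–28 the 4th, 29–31 the 5th.
5 is in the range for the 1st.

1st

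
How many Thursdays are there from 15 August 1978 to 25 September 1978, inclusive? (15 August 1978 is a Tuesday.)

6

15 August 1978 is a Tuesday; the first Thursday on or after it is 17 August 1978 (2 days later).
From 17 August 1978 to 25 September 1978: 14 + 25 = 39 days (rest of August, September).
39 ÷ 7 = 5 full weeks with remainder 4, so 5 more Thursdays after the first → 6.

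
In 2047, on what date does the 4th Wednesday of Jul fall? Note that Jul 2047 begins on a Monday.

Jul 24, 2047

Jul 2047 begins on a Monday, so the first Wednesday is Jul 3 (2 days later).
The 4th Wednesday is 3 weeks later: 3 + 21 = 24.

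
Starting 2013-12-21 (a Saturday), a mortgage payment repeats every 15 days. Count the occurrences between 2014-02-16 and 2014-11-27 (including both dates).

Occurrences land 15·i days after 2013-12-21 for i = 0, 1, 2, …
2014-02-16 is 57 days after the start; 57 ÷ 15 = 3 remainder 12; since the remainder is 12, round up to i = 4. First occurrence in the window: #5 on 2014-02-19 (4×15 = 60 days in).
2014-11-27 is 341 days after the start; 341 ÷ 15 = 22 remainder 11. Last occurrence in the window: #23 on 2014-11-16.
Occurrences #5 through #23: 19 in total.

19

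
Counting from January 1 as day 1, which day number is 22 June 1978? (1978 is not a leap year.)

Days in months before June: 31 + 28 + 31 + 30 + 31 = 151.
Plus 22 days into June → day 173.

173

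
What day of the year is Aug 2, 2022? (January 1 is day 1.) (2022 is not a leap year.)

Days in months before Aug: 31 + 28 + 31 + 30 + 31 + 30 + 31 = 212.
Plus 2 days into Aug → day 214.

214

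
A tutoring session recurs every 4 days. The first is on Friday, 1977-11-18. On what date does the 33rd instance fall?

1978-03-26

The 33rd occurrence is 32 intervals after the first: 32 × 4 = 128 days after 1977-11-18.
November has 30 days — 12 days to the end of November leaves 116.
December has 31 days (85 left).
January has 31 days (54 left).
February has 28 days (26 left).
26 days into March → 1978-03-26.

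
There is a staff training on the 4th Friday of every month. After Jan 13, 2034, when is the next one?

Jan 27, 2034

Jan 2034 starts on a Sunday; its first Friday is the 6th, so the 4th Friday is the 27th — Jan 27, 2034.
Jan 27, 2034 is after Jan 13, 2034, so that is the next one.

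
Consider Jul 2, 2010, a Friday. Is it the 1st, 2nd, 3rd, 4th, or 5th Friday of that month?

1st

Day 2 falls in week ⌈2/7⌉ of the month.
Days 1–7 hold the 1st Friday, 8–14 the 2nd, 15–21 the 3rd, 22–28 the 4th, 29–31 the 5th.
2 is in the range for the 1st.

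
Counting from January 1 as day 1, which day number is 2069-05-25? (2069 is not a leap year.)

Days in months before May: 31 + 28 + 31 + 30 = 120.
Plus 25 days into May → day 145.

145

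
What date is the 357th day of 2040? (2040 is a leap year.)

December 22, 2040

January has 31 days (357 − 31 = 326 remain).
February has 29 days (326 − 29 = 297 remain).
March has 31 days (297 − 31 = 266 remain).
April has 30 days (266 − 30 = 236 remain).
May has 31 days (236 − 31 = 205 remain).
June has 30 days (205 − 30 = 175 remain).
July has 31 days (175 − 31 = 144 remain).
August has 31 days (144 − 31 = 113 remain).
September has 30 days (113 − 30 = 83 remain).
October has 31 days (83 − 31 = 52 remain).
November has 30 days (52 − 30 = 22 remain).
22 into December → December 22.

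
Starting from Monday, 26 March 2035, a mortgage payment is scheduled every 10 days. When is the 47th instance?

The 47th occurrence is 46 intervals after the first: 46 × 10 = 460 days after 26 March 2035.
March has 31 days — 5 days to the end of March leaves 455.
From end of March to end of 2035 is 275 days (180 left).
January has 31 days (149 left).
February has 29 days (120 left).
March has 31 days (89 left).
April has 30 days (59 left).
May has 31 days (28 left).
28 days into June → 28 June 2036.

28 June 2036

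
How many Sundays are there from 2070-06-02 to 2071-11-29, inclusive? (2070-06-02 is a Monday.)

78

2070-06-02 is a Monday; the first Sunday on or after it is 2070-06-08 (6 days later).
From 2070-06-08 to 2071-11-29: 206 + 333 = 539 days (rest of 2070, to 2071-11-29 in 2071).
539 ÷ 7 = 77 full weeks with remainder 0, so 77 more Sundays after the first → 78.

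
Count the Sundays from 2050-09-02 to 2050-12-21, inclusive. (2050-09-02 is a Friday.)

2050-09-02 is a Friday; the first Sunday on or after it is 2050-09-04 (2 days later).
From 2050-09-04 to 2050-12-21: 26 + 31 + 30 + 21 = 108 days (rest of September, October, November, December).
108 ÷ 7 = 15 full weeks with remainder 3, so 15 more Sundays after the first → 16.

16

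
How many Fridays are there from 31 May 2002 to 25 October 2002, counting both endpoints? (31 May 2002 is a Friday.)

22

31 May 2002 is a Friday; the first Friday on or after it is 31 May 2002.
From 31 May 2002 to 25 October 2002: 0 + 30 + 31 + 31 + 30 + 25 = 147 days (rest of May, June, July, August, September, October).
147 ÷ 7 = 21 full weeks with remainder 0, so 21 more Fridays after the first → 22.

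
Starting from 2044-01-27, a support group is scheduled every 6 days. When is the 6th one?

2044-02-26

The 6th occurrence is 5 intervals after the first: 5 × 6 = 30 days after 2044-01-27.
January has 31 days — 4 days to the end of January leaves 26.
26 days into February → 2044-02-26.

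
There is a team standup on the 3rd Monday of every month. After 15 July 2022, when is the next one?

July 2022 starts on a Friday; its first Monday is the 4th, so the 3rd Monday is the 18th — 18 July 2022.
18 July 2022 is after 15 July 2022, so that is the next one.

18 July 2022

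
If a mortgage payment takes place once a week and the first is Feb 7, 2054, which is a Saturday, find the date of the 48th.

Jan 2, 2055

The 48th occurrence is 47 intervals after the first: 47 × 7 = 329 days after Feb 7, 2054.
Feb has 28 days — 21 days to the end of Feb leaves 308.
Mar has 31 days (277 left).
Apr has 30 days (247 left).
May has 31 days (216 left).
Jun has 30 days (186 left).
Jul has 31 days (155 left).
Aug has 31 days (124 left).
Sep has 30 days (94 left).
Oct has 31 days (63 left).
Nov has 30 days (33 left).
Dec has 31 days (2 left).
2 days into Jan → Jan 2, 2055.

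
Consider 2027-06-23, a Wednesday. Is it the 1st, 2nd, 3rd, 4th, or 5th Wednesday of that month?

4th

Day 23 falls in week ⌈23/7⌉ of the month.
Days 1–7 hold the 1st Wednesday, 8–14 the 2nd, 15–21 the 3rd, 22–28 the 4th, 29–31 the 5th.
23 is in the range for the 4th.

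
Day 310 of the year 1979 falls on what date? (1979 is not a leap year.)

January has 31 days (310 − 31 = 279 remain).
February has 28 days (279 − 28 = 251 remain).
March has 31 days (251 − 31 = 220 remain).
April has 30 days (220 − 30 = 190 remain).
May has 31 days (190 − 31 = 159 remain).
June has 30 days (159 − 30 = 129 remain).
July has 31 days (129 − 31 = 98 remain).
August has 31 days (98 − 31 = 67 remain).
September has 30 days (67 − 30 = 37 remain).
October has 31 days (37 − 31 = 6 remain).
6 into November → November 6.

1979-11-06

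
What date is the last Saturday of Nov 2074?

Nov 2074 begins on a Thursday, so the first Saturday is Nov 3 (2 days later).
Nov 2074 has 30 days. Adding weeks: 3, 10, 17, 24 — the last one ≤ 30 is the 24th.

Nov 24, 2074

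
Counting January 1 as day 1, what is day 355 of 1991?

1991-12-21

January has 31 days (355 − 31 = 324 remain).
February has 28 days (324 − 28 = 296 remain).
March has 31 days (296 − 31 = 265 remain).
April has 30 days (265 − 30 = 235 remain).
May has 31 days (235 − 31 = 204 remain).
June has 30 days (204 − 30 = 174 remain).
July has 31 days (174 − 31 = 143 remain).
August has 31 days (143 − 31 = 112 remain).
September has 30 days (112 − 30 = 82 remain).
October has 31 days (82 − 31 = 51 remain).
November has 30 days (51 − 30 = 21 remain).
21 into December → December 21.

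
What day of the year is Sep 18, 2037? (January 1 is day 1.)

261

Days in months before Sep: 31 + 28 + 31 + 30 + 31 + 30 + 31 + 31 = 243.
Plus 18 days into Sep → day 261.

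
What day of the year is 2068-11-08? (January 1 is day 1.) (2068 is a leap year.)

Days in months before November: 31 + 29 + 31 + 30 + 31 + 30 + 31 + 31 + 30 + 31 = 305.
Plus 8 days into November → day 313.

313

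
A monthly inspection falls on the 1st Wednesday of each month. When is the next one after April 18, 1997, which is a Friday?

April 1997 starts on a Tuesday, so its 1st Wednesday is April 2, 1997 (1 day in).
That is not after April 18, 1997, so look at May 1997.
May 1997 starts on a Thursday, so its 1st Wednesday is May 7, 1997 (6 days in).

May 7, 1997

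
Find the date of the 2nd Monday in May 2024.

May 2024 begins on a Wednesday, so the first Monday is May 6 (5 days later).
The 2nd Monday is 1 weeks later: 6 + 7 = 13.

May 13, 2024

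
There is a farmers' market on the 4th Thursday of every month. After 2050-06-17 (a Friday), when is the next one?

2050-06-23

June 2050 starts on a Wednesday; its first Thursday is the 2nd, so the 4th Thursday is the 23rd — 2050-06-23.
2050-06-23 is after 2050-06-17, so that is the next one.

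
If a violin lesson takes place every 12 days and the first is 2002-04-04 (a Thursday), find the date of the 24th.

2003-01-05

The 24th occurrence is 23 intervals after the first: 23 × 12 = 276 days after 2002-04-04.
April has 30 days — 26 days to the end of April leaves 250.
May has 31 days (219 left).
June has 30 days (189 left).
July has 31 days (158 left).
August has 31 days (127 left).
September has 30 days (97 left).
October has 31 days (66 left).
November has 30 days (36 left).
December has 31 days (5 left).
5 days into January → 2003-01-05.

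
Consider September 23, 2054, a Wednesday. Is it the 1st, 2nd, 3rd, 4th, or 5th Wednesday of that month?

Day 23 falls in week ⌈23/7⌉ of the month.
Days 1–7 hold the 1st Wednesday, 8–14 the 2nd, 15–21 the 3rd, 22–28 the 4th, 29–31 the 5th.
23 is in the range for the 4th.

4th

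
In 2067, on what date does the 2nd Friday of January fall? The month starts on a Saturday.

January 2067 begins on a Saturday, so the first Friday is January 7 (6 days later).
The 2nd Friday is 1 weeks later: 7 + 7 = 14.

2067-01-14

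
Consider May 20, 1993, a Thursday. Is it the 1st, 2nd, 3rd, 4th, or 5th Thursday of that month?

3rd

Day 20 falls in week ⌈20/7⌉ of the month.
Days 1–7 hold the 1st Thursday, 8–14 the 2nd, 15–21 the 3rd, 22–28 the 4th, 29–31 the 5th.
20 is in the range for the 3rd.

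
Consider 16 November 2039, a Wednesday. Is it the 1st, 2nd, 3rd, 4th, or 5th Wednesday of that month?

Day 16 falls in week ⌈16/7⌉ of the month.
Days 1–7 hold the 1st Wednesday, 8–14 the 2nd, 15–21 the 3rd, 22–28 the 4th, 29–31 the 5th.
16 is in the range for the 3rd.

3rd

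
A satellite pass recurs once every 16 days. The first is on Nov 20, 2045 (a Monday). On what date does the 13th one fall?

The 13th occurrence is 12 intervals after the first: 12 × 16 = 192 days after Nov 20, 2045.
Nov has 30 days — 10 days to the end of Nov leaves 182.
Dec has 31 days (151 left).
Jan has 31 days (120 left).
Feb has 28 days (92 left).
Mar has 31 days (61 left).
Apr has 30 days (31 left).
31 days into May → May 31, 2046.

May 31, 2046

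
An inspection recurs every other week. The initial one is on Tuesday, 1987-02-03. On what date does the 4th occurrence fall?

1987-03-17

The 4th occurrence is 3 intervals after the first: 3 × 14 = 42 days after 1987-02-03.
February has 28 days — 25 days to the end of February leaves 17.
17 days into March → 1987-03-17.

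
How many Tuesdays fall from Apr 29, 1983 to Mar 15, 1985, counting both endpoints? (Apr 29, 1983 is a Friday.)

98

Apr 29, 1983 is a Friday; the first Tuesday on or after it is May 3, 1983 (4 days later).
From May 3, 1983 to Mar 15, 1985: 242 + 366 + 74 = 682 days (rest of 1983, 1984, to Mar 15, 1985 in 1985).
682 ÷ 7 = 97 full weeks with remainder 3, so 97 more Tuesdays after the first → 98.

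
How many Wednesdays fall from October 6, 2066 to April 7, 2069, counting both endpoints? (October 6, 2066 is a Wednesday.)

131

October 6, 2066 is a Wednesday; the first Wednesday on or after it is October 6, 2066.
From October 6, 2066 to April 7, 2069: 86 + 365 + 366 + 97 = 914 days (rest of 2066, 2067, 2068, to April 7, 2069 in 2069).
914 ÷ 7 = 130 full weeks with remainder 4, so 130 more Wednesdays after the first → 131.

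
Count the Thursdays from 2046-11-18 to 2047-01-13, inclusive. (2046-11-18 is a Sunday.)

2046-11-18 is a Sunday; the first Thursday on or after it is 2046-11-22 (4 days later).
From 2046-11-22 to 2047-01-13: 8 + 31 + 13 = 52 days (rest of November, December, January).
52 ÷ 7 = 7 full weeks with remainder 3, so 7 more Thursdays after the first → 8.

8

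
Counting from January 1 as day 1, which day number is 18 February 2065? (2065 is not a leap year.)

49

Days in months before February: 31 = 31.
Plus 18 days into February → day 49.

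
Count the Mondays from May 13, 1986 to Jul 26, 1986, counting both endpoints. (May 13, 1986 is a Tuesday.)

10

May 13, 1986 is a Tuesday; the first Monday on or after it is May 19, 1986 (6 days later).
From May 19, 1986 to Jul 26, 1986: 12 + 30 + 26 = 68 days (rest of May, Jun, Jul).
68 ÷ 7 = 9 full weeks with remainder 5, so 9 more Mondays after the first → 10.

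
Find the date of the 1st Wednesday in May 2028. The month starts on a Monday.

May 3, 2028

May 2028 begins on a Monday, so the first Wednesday is May 3 (2 days later).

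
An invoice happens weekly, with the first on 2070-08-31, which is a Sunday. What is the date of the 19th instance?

The 19th occurrence is 18 intervals after the first: 18 × 7 = 126 days after 2070-08-31.
August has 31 days — 0 days to the end of August leaves 126.
September has 30 days (96 left).
October has 31 days (65 left).
November has 30 days (35 left).
December has 31 days (4 left).
4 days into January → 2071-01-04.

2071-01-04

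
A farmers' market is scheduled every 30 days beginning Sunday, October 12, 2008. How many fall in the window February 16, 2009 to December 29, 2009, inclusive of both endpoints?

Occurrences land 30·i days after October 12, 2008 for i = 0, 1, 2, …
February 16, 2009 is 127 days after the start; 127 ÷ 30 = 4 remainder 7; since the remainder is 7, round up to i = 5. First occurrence in the window: #6 on March 11, 2009 (5×30 = 150 days in).
December 29, 2009 is 443 days after the start; 443 ÷ 30 = 14 remainder 23. Last occurrence in the window: #15 on December 6, 2009.
Occurrences #6 through #15: 10 in total.

10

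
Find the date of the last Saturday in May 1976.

May 29, 1976

The first Saturday of May 1976 is May 1.
May 1976 has 31 days. Adding weeks: 1, 8, 15, 22, 29 — the last one ≤ 31 is the 29th.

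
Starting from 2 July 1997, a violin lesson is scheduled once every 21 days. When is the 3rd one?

13 August 1997

The 3rd occurrence is 2 intervals after the first: 2 × 21 = 42 days after 2 July 1997.
July has 31 days — 29 days to the end of July leaves 13.
13 days into August → 13 August 1997.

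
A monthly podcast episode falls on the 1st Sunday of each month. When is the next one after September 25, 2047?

October 6, 2047

September 2047 starts on a Sunday, so its 1st Sunday is September 1, 2047.
That is not after September 25, 2047, so look at October 2047.
October 2047 starts on a Tuesday, so its 1st Sunday is October 6, 2047 (5 days in).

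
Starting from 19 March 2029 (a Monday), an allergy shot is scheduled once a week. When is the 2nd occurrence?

The 2nd occurrence is 1 interval after the first: 1 × 7 = 7 days after 19 March 2029.
7 days later is 26 March 2029.

26 March 2029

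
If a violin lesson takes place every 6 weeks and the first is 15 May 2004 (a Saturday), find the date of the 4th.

18 September 2004

The 4th occurrence is 3 intervals after the first: 3 × 42 = 126 days after 15 May 2004.
May has 31 days — 16 days to the end of May leaves 110.
June has 30 days (80 left).
July has 31 days (49 left).
August has 31 days (18 left).
18 days into September → 18 September 2004.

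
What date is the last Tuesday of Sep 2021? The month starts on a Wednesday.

Sep 28, 2021

Sep 2021 begins on a Wednesday, so the first Tuesday is Sep 7 (6 days later).
Sep 2021 has 30 days. Adding weeks: 7, 14, 21, 28 — the last one ≤ 30 is the 28th.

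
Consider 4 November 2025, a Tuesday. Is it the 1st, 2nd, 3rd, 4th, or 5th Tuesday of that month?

Day 4 falls in week ⌈4/7⌉ of the month.
Days 1–7 hold the 1st Tuesday, 8–14 the 2nd, 15–21 the 3rd, 22–28 the 4th, 29–31 the 5th.
4 is in the range for the 1st.

1st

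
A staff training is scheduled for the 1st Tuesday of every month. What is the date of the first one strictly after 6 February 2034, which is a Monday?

February 2034 starts on a Wednesday, so its 1st Tuesday is 7 February 2034 (6 days in).
7 February 2034 is after 6 February 2034, so that is the next one.

7 February 2034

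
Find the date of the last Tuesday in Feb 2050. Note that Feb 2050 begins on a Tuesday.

Feb 22, 2050

Feb 2050 begins on a Tuesday, so the first Tuesday is Feb 1.
Feb 2050 has 28 days. Adding weeks: 1, 8, 15, 22 — the last one ≤ 28 is the 22nd.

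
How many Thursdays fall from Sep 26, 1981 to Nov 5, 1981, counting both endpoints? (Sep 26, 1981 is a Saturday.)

Sep 26, 1981 is a Saturday; the first Thursday on or after it is Oct 1, 1981 (5 days later).
From Oct 1, 1981 to Nov 5, 1981: 30 + 5 = 35 days (rest of Oct, Nov).
35 ÷ 7 = 5 full weeks with remainder 0, so 5 more Thursdays after the first → 6.

6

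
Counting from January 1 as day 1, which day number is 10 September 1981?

Days in months before September: 31 + 28 + 31 + 30 + 31 + 30 + 31 + 31 = 243.
Plus 10 days into September → day 253.

253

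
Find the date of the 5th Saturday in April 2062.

The first Saturday of April 2062 is April 1.
The 5th Saturday is 4 weeks later: 1 + 28 = 29.

2062-04-29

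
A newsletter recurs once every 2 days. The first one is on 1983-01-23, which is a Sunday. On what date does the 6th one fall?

1983-02-02

The 6th occurrence is 5 intervals after the first: 5 × 2 = 10 days after 1983-01-23.
January has 31 days — 8 days to the end of January leaves 2.
2 days into February → 1983-02-02.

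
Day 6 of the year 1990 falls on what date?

6 into January → January 6.

1990-01-06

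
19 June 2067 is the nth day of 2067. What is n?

Days in months before June: 31 + 28 + 31 + 30 + 31 = 151.
Plus 19 days into June → day 170.

170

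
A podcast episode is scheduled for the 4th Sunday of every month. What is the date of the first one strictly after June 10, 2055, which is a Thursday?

June 2055 starts on a Tuesday; its first Sunday is the 6th, so the 4th Sunday is the 27th — June 27, 2055.
June 27, 2055 is after June 10, 2055, so that is the next one.

June 27, 2055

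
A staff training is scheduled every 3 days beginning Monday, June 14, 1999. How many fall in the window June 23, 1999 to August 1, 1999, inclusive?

Occurrences land 3·i days after June 14, 1999 for i = 0, 1, 2, …
June 23, 1999 is 9 days after the start; 9 ÷ 3 = 3 remainder 0. First occurrence in the window: #4 on June 23, 1999 (3×3 = 9 days in).
August 1, 1999 is 48 days after the start; 48 ÷ 3 = 16 remainder 0. Last occurrence in the window: #17 on August 1, 1999.
Occurrences #4 through #17: 14 in total.

14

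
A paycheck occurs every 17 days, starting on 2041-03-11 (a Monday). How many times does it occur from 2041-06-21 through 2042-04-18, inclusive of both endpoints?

18

Occurrences land 17·i days after 2041-03-11 for i = 0, 1, 2, …
2041-06-21 is 102 days after the start; 102 ÷ 17 = 6 remainder 0. First occurrence in the window: #7 on 2041-06-21 (6×17 = 102 days in).
2042-04-18 is 403 days after the start; 403 ÷ 17 = 23 remainder 12. Last occurrence in the window: #24 on 2042-04-06.
Occurrences #7 through #24: 18 in total.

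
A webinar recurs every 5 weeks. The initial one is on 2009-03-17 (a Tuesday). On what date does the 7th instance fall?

The 7th occurrence is 6 intervals after the first: 6 × 35 = 210 days after 2009-03-17.
March has 31 days — 14 days to the end of March leaves 196.
April has 30 days (166 left).
May has 31 days (135 left).
June has 30 days (105 left).
July has 31 days (74 left).
August has 31 days (43 left).
September has 30 days (13 left).
13 days into October → 2009-10-13.

2009-10-13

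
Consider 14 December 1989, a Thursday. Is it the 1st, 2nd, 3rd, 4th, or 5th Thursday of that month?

Day 14 falls in week ⌈14/7⌉ of the month.
Days 1–7 hold the 1st Thursday, 8–14 the 2nd, 15–21 the 3rd, 22–28 the 4th, 29–31 the 5th.
14 is in the range for the 2nd.

2nd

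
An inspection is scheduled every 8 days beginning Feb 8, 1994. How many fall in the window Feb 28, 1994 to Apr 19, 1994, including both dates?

6

Occurrences land 8·i days after Feb 8, 1994 for i = 0, 1, 2, …
Feb 28, 1994 is 20 days after the start; 20 ÷ 8 = 2 remainder 4; since the remainder is 4, round up to i = 3. First occurrence in the window: #4 on Mar 4, 1994 (3×8 = 24 days in).
Apr 19, 1994 is 70 days after the start; 70 ÷ 8 = 8 remainder 6. Last occurrence in the window: #9 on Apr 13, 1994.
Occurrences #4 through #9: 6 in total.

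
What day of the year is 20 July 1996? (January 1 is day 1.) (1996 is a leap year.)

202

Days in months before July: 31 + 29 + 31 + 30 + 31 + 30 = 182.
Plus 20 days into July → day 202.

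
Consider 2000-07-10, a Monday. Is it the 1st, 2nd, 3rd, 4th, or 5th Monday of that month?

2nd

Day 10 falls in week ⌈10/7⌉ of the month.
Days 1–7 hold the 1st Monday, 8–14 the 2nd, 15–21 the 3rd, 22–28 the 4th, 29–31 the 5th.
10 is in the range for the 2nd.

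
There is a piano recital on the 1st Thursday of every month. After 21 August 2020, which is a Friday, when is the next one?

3 September 2020

August 2020 starts on a Saturday, so its 1st Thursday is 6 August 2020 (5 days in).
That is not after 21 August 2020, so look at September 2020.
September 2020 starts on a Tuesday, so its 1st Thursday is 3 September 2020 (2 days in).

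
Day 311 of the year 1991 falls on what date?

Jan has 31 days (311 − 31 = 280 remain).
Feb has 28 days (280 − 28 = 252 remain).
Mar has 31 days (252 − 31 = 221 remain).
Apr has 30 days (221 − 30 = 191 remain).
May has 31 days (191 − 31 = 160 remain).
Jun has 30 days (160 − 30 = 130 remain).
Jul has 31 days (130 − 31 = 99 remain).
Aug has 31 days (99 − 31 = 68 remain).
Sep has 30 days (68 − 30 = 38 remain).
Oct has 31 days (38 − 31 = 7 remain).
7 into Nov → Nov 7.

Nov 7, 1991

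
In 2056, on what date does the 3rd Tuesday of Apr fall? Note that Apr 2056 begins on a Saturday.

Apr 18, 2056

Apr 2056 begins on a Saturday, so the first Tuesday is Apr 4 (3 days later).
The 3rd Tuesday is 2 weeks later: 4 + 14 = 18.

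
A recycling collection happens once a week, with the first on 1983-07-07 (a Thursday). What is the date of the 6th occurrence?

The 6th occurrence is 5 intervals after the first: 5 × 7 = 35 days after 1983-07-07.
July has 31 days — 24 days to the end of July leaves 11.
11 days into August → 1983-08-11.

1983-08-11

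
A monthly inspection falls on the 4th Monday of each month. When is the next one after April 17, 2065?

April 2065 starts on a Wednesday; its first Monday is the 6th, so the 4th Monday is the 27th — April 27, 2065.
April 27, 2065 is after April 17, 2065, so that is the next one.

April 27, 2065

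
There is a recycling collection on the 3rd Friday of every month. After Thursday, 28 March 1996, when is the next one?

19 April 1996

March 1996 starts on a Friday; its first Friday is the 1st, so the 3rd Friday is the 15th — 15 March 1996.
That is not after 28 March 1996, so look at April 1996.
April 1996 starts on a Monday; its first Friday is the 5th, so the 3rd Friday is the 19th — 19 April 1996.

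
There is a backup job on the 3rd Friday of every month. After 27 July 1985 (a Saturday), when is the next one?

16 August 1985

July 1985 starts on a Monday; its first Friday is the 5th, so the 3rd Friday is the 19th — 19 July 1985.
That is not after 27 July 1985, so look at August 1985.
August 1985 starts on a Thursday; its first Friday is the 2nd, so the 3rd Friday is the 16th — 16 August 1985.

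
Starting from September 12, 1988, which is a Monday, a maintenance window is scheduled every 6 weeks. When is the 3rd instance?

December 5, 1988

The 3rd occurrence is 2 intervals after the first: 2 × 42 = 84 days after September 12, 1988.
September has 30 days — 18 days to the end of September leaves 66.
October has 31 days (35 left).
November has 30 days (5 left).
5 days into December → December 5, 1988.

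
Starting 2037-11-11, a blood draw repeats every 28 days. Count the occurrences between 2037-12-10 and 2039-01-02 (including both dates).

Occurrences land 28·i days after 2037-11-11 for i = 0, 1, 2, …
2037-12-10 is 29 days after the start; 29 ÷ 28 = 1 remainder 1; since the remainder is 1, round up to i = 2. First occurrence in the window: #3 on 2038-01-06 (2×28 = 56 days in).
2039-01-02 is 417 days after the start; 417 ÷ 28 = 14 remainder 25. Last occurrence in the window: #15 on 2038-12-08.
Occurrences #3 through #15: 13 in total.

13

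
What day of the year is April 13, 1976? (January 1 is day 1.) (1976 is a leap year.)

104

Days in months before April: 31 + 29 + 31 = 91.
Plus 13 days into April → day 104.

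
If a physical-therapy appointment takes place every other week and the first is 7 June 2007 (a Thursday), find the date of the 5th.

2 August 2007

The 5th occurrence is 4 intervals after the first: 4 × 14 = 56 days after 7 June 2007.
June has 30 days — 23 days to the end of June leaves 33.
July has 31 days (2 left).
2 days into August → 2 August 2007.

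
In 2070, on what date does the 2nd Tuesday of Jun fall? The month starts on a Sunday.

Jun 2070 begins on a Sunday, so the first Tuesday is Jun 3 (2 days later).
The 2nd Tuesday is 1 weeks later: 3 + 7 = 10.

Jun 10, 2070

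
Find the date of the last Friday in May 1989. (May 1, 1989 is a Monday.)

May 1989 begins on a Monday, so the first Friday is May 5 (4 days later).
May 1989 has 31 days. Adding weeks: 5, 12, 19, 26 — the last one ≤ 31 is the 26th.

May 26, 1989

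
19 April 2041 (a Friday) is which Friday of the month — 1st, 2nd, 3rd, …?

3rd

Day 19 falls in week ⌈19/7⌉ of the month.
Days 1–7 hold the 1st Friday, 8–14 the 2nd, 15–21 the 3rd, 22–28 the 4th, 29–31 the 5th.
19 is in the range for the 3rd.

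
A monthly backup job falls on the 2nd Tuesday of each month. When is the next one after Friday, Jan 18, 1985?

Feb 12, 1985

Jan 1985 starts on a Tuesday; its first Tuesday is the 1st, so the 2nd Tuesday is the 8th — Jan 8, 1985.
That is not after Jan 18, 1985, so look at Feb 1985.
Feb 1985 starts on a Friday; its first Tuesday is the 5th, so the 2nd Tuesday is the 12th — Feb 12, 1985.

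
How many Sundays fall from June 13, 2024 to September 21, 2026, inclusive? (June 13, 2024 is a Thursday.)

119

June 13, 2024 is a Thursday; the first Sunday on or after it is June 16, 2024 (3 days later).
From June 16, 2024 to September 21, 2026: 198 + 365 + 264 = 827 days (rest of 2024, 2025, to September 21, 2026 in 2026).
827 ÷ 7 = 118 full weeks with remainder 1, so 118 more Sundays after the first → 119.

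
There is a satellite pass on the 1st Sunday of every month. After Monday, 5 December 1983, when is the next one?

December 1983 starts on a Thursday, so its 1st Sunday is 4 December 1983 (3 days in).
That is not after 5 December 1983, so look at January 1984.
January 1984 starts on a Sunday, so its 1st Sunday is 1 January 1984.

1 January 1984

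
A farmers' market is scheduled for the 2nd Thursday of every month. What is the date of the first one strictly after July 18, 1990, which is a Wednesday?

July 1990 starts on a Sunday; its first Thursday is the 5th, so the 2nd Thursday is the 12th — July 12, 1990.
That is not after July 18, 1990, so look at August 1990.
August 1990 starts on a Wednesday; its first Thursday is the 2nd, so the 2nd Thursday is the 9th — August 9, 1990.

August 9, 1990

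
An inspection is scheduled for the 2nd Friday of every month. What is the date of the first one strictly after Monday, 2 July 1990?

July 1990 starts on a Sunday; its first Friday is the 6th, so the 2nd Friday is the 13th — 13 July 1990.
13 July 1990 is after 2 July 1990, so that is the next one.

13 July 1990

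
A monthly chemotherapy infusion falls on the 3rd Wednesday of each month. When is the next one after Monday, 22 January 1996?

21 February 1996

January 1996 starts on a Monday; its first Wednesday is the 3rd, so the 3rd Wednesday is the 17th — 17 January 1996.
That is not after 22 January 1996, so look at February 1996.
February 1996 starts on a Thursday; its first Wednesday is the 7th, so the 3rd Wednesday is the 21st — 21 February 1996.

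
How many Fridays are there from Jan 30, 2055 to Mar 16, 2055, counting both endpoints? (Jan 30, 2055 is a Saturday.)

Jan 30, 2055 is a Saturday; the first Friday on or after it is Feb 5, 2055 (6 days later).
From Feb 5, 2055 to Mar 16, 2055: 23 + 16 = 39 days (rest of Feb, Mar).
39 ÷ 7 = 5 full weeks with remainder 4, so 5 more Fridays after the first → 6.

6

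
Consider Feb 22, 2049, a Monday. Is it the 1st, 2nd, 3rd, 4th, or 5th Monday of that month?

Day 22 falls in week ⌈22/7⌉ of the month.
Days 1–7 hold the 1st Monday, 8–14 the 2nd, 15–21 the 3rd, 22–28 the 4th, 29–31 the 5th.
22 is in the range for the 4th.

4th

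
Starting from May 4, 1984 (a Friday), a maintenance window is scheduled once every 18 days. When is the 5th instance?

Jul 15, 1984

The 5th occurrence is 4 intervals after the first: 4 × 18 = 72 days after May 4, 1984.
May has 31 days — 27 days to the end of May leaves 45.
Jun has 30 days (15 left).
15 days into Jul → Jul 15, 1984.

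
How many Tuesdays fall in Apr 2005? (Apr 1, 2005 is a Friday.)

4

Apr 1, 2005 is a Friday; the first Tuesday on or after it is Apr 5, 2005 (4 days later).
From Apr 5, 2005 to Apr 30, 2005 is 30 − 5 = 25 days.
25 ÷ 7 = 3 full weeks with remainder 4, so 3 more Tuesdays after the first → 4.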